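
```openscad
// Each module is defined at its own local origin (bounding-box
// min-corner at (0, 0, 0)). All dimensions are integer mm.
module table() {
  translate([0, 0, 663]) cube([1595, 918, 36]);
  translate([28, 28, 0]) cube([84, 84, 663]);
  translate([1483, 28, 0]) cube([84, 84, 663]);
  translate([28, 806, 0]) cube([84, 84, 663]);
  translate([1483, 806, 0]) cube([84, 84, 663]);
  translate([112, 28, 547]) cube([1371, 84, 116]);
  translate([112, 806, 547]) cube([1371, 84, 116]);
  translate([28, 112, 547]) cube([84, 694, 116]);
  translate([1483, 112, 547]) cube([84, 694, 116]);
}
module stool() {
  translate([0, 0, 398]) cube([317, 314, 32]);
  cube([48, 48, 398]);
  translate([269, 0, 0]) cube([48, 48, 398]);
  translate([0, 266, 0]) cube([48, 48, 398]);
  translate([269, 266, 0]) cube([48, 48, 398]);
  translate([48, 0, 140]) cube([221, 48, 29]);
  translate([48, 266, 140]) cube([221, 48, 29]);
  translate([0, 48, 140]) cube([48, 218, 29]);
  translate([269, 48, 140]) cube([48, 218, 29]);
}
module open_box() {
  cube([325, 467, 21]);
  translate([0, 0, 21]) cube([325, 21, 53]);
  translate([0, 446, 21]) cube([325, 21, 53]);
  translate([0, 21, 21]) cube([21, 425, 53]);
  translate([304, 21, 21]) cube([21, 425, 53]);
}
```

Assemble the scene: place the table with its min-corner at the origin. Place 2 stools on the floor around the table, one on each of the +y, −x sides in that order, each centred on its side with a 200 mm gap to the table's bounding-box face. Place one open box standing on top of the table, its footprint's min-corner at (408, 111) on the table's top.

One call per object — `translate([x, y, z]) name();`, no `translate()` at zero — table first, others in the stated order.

table();
translate([639, 1118, 0]) stool();
translate([-517, 302, 0]) stool();
translate([408, 111, 699]) open_box();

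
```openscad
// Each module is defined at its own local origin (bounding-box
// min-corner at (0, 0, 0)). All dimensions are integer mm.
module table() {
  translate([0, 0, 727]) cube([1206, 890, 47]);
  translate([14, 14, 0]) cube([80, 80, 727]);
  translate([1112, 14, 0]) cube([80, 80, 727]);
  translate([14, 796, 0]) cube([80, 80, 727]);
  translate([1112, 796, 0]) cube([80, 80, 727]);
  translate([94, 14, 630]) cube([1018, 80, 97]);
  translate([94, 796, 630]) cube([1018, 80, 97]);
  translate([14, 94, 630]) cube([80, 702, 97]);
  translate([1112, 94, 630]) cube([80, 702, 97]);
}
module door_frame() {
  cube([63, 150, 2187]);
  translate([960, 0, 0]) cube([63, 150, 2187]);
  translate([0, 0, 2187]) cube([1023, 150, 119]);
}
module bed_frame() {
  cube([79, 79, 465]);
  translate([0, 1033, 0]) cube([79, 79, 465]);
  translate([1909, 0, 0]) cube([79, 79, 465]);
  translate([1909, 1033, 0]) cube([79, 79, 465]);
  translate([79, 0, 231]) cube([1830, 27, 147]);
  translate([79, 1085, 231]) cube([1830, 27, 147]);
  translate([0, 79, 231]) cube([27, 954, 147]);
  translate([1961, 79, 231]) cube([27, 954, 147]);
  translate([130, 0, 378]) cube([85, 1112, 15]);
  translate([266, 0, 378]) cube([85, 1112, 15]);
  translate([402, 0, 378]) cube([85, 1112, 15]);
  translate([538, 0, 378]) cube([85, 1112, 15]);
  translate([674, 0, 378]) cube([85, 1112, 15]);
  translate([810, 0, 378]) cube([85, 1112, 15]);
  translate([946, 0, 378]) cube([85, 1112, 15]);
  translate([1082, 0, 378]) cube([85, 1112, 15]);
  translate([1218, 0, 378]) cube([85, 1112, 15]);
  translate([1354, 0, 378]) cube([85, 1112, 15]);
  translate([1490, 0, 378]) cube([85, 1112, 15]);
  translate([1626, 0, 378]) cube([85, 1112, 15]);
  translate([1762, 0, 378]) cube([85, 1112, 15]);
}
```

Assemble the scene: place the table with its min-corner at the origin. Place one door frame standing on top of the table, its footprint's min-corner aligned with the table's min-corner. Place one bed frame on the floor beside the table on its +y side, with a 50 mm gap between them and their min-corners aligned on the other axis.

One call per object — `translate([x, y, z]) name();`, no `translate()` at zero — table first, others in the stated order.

table();
translate([0, 0, 774]) door_frame();
translate([0, 940, 0]) bed_frame();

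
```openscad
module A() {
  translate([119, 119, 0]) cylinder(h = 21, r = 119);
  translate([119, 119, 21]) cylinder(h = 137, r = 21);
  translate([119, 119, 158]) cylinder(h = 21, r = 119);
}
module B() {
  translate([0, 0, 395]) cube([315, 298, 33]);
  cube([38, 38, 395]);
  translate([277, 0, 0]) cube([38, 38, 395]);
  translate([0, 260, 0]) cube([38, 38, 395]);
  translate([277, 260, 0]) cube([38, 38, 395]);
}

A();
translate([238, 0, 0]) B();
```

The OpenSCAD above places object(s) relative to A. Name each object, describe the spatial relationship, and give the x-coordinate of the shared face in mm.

The spool's +x face and the stool's −x face are both at x = 238 mm.

A is a spool. B is a stool. The stool is against the spool's +x side, with their −y faces flush. The x-coordinate of the shared face is 238 mm.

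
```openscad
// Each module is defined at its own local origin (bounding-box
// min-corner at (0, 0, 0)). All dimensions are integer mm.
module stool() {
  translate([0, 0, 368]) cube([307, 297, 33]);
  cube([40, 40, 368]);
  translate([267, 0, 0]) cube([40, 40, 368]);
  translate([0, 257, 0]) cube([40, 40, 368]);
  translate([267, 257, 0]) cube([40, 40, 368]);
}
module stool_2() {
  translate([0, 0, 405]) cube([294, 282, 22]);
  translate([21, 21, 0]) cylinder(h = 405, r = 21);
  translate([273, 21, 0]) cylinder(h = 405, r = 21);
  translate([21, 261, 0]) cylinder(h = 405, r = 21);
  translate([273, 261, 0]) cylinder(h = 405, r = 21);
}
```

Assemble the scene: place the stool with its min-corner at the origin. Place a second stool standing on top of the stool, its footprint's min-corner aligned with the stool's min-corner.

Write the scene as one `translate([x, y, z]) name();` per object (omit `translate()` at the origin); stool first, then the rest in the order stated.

stool();
translate([0, 0, 401]) stool_2();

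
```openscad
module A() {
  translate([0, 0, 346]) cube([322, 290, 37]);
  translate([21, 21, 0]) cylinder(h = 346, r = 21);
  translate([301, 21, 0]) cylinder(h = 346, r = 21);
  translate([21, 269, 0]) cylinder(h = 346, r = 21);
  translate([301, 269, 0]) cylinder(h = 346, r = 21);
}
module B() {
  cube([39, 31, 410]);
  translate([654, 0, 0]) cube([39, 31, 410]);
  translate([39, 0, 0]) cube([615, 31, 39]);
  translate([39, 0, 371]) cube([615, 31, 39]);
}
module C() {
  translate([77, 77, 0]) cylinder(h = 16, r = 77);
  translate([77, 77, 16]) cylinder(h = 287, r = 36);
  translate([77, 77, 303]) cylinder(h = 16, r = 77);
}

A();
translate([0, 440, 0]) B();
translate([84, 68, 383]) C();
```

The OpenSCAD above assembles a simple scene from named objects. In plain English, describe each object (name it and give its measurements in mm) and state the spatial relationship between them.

A is a simple wooden stool: a rectangular seat 322 mm (x) by 290 mm (y), 37 mm thick, top face at z = 383 mm, on four round legs, each 42 mm in diameter. The legs rest on z = 0, each leg's axis is inset half a diameter from the nearest pair of seat edges (so the leg's bounding box is flush with the corner).

B is a picture frame with a 615×332 mm rectangular opening (x by z) and a uniform 39 mm border on every side. Frame depth is 31 mm along y. It is built from two vertical stiles running the full outside height and two horizontal rails spanning the gap between the stiles.

C is a spool: two coaxial disc flanges of radius 77 mm and thickness 16 mm, joined by a core cylinder of radius 36 mm and height 287 mm. The lower flange rests on z = 0 and the three cylinders share a vertical axis.

The picture frame is on the floor beside the stool on its +y side. The spool is on top of the stool, centred.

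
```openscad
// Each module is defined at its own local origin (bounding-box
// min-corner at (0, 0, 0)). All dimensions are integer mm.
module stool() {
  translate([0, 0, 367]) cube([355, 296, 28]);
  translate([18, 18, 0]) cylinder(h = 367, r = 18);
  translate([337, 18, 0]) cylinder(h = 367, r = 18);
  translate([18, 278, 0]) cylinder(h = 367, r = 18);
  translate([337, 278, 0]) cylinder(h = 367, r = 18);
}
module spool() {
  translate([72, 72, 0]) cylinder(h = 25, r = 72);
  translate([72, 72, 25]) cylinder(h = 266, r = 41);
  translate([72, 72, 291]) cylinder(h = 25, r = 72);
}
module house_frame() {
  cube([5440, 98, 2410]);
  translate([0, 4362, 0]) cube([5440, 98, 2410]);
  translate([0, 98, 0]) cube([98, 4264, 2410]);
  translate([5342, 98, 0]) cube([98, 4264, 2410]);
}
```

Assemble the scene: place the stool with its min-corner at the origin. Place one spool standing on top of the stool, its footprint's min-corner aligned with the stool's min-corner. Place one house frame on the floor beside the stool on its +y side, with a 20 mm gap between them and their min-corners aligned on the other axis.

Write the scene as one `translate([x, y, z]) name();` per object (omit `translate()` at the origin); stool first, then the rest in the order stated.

stool();
translate([0, 0, 395]) spool();
translate([0, 316, 0]) house_frame();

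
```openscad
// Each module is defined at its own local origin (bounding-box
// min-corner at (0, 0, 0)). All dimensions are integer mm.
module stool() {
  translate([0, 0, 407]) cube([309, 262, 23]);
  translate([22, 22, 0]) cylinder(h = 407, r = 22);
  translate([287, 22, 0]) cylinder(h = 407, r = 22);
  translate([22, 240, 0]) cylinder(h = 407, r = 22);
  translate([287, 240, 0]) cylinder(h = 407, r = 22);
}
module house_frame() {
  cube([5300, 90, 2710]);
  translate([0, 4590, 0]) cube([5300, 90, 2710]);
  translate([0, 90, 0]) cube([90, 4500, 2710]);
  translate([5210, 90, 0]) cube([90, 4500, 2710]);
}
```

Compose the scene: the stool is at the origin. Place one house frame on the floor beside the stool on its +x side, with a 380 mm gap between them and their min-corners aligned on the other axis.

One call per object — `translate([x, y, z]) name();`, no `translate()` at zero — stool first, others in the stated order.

stool();
translate([689, 0, 0]) house_frame();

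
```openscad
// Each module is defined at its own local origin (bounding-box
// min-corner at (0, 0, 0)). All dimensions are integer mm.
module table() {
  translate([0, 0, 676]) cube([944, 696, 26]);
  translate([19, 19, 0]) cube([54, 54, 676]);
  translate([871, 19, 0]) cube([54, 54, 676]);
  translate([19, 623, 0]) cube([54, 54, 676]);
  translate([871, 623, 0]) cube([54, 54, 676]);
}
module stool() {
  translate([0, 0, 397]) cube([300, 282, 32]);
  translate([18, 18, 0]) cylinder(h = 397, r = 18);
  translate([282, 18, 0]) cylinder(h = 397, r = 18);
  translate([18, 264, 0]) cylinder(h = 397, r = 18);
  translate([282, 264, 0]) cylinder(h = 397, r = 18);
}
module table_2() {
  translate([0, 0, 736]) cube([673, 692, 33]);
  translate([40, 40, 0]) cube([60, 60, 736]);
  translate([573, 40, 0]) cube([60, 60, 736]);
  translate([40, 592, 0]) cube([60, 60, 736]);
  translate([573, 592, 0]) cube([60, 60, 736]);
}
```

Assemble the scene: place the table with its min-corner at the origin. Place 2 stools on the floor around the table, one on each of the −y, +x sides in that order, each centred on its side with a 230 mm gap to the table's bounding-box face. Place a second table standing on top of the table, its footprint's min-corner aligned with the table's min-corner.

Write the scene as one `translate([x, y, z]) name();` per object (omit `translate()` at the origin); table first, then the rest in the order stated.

table();
translate([322, -512, 0]) stool();
translate([1174, 207, 0]) stool();
translate([0, 0, 702]) table_2();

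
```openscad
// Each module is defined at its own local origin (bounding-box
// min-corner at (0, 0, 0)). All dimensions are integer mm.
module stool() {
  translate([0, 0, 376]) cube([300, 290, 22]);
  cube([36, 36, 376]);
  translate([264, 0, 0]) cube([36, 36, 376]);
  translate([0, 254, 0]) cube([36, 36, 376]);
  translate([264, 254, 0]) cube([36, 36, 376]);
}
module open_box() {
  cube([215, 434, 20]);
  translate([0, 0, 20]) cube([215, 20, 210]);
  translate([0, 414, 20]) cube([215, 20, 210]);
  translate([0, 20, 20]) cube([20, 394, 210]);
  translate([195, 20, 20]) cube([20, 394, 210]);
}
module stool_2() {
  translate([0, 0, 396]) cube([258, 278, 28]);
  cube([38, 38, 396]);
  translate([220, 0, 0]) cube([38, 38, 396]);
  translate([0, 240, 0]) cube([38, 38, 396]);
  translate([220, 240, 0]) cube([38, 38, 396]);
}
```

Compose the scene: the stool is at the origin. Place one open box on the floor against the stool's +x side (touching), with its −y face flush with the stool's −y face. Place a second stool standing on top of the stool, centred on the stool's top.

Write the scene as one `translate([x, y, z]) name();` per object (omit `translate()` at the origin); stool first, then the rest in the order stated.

stool();
translate([300, 0, 0]) open_box();
translate([21, 6, 398]) stool_2();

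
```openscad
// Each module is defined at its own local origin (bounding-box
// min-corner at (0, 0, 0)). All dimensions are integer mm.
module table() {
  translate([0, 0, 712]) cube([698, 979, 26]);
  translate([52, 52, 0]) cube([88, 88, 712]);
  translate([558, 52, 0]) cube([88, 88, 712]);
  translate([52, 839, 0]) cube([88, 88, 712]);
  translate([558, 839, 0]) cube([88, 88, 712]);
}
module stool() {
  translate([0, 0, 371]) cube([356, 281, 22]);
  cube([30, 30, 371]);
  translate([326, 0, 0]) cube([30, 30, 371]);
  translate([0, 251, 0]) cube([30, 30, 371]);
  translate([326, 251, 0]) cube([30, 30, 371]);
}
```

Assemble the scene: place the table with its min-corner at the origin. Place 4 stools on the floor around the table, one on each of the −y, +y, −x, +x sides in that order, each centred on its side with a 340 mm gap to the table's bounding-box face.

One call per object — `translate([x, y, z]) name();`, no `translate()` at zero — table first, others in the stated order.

table();
translate([171, -621, 0]) stool();
translate([171, 1319, 0]) stool();
translate([-696, 349, 0]) stool();
translate([1038, 349, 0]) stool();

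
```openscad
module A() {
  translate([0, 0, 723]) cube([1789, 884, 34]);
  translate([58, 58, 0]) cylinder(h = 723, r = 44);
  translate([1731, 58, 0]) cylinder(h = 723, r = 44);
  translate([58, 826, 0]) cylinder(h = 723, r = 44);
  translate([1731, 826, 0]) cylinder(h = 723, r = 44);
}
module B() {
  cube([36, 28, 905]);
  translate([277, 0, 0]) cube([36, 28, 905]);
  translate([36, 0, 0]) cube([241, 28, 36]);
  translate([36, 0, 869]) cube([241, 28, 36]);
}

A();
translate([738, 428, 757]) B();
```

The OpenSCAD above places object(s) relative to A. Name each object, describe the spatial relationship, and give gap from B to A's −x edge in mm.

A is a table. B is a picture frame. The picture frame is on top of the table, centred. The gap from the picture frame to the table's −x edge is 738 mm.

The picture frame's min-x is at 738; the table's min-x is 0; gap = 738 mm.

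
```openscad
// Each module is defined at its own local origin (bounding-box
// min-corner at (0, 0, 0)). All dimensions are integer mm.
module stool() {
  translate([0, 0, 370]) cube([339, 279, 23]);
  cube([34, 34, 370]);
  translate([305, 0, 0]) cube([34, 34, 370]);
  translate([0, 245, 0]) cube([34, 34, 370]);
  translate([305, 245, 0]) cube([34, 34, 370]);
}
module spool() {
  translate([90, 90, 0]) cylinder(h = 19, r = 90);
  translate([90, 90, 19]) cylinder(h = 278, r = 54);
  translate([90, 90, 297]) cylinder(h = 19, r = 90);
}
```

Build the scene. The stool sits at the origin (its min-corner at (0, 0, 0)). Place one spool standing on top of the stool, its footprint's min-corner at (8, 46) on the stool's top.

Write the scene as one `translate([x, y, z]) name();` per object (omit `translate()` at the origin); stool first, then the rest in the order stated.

stool();
translate([8, 46, 393]) spool();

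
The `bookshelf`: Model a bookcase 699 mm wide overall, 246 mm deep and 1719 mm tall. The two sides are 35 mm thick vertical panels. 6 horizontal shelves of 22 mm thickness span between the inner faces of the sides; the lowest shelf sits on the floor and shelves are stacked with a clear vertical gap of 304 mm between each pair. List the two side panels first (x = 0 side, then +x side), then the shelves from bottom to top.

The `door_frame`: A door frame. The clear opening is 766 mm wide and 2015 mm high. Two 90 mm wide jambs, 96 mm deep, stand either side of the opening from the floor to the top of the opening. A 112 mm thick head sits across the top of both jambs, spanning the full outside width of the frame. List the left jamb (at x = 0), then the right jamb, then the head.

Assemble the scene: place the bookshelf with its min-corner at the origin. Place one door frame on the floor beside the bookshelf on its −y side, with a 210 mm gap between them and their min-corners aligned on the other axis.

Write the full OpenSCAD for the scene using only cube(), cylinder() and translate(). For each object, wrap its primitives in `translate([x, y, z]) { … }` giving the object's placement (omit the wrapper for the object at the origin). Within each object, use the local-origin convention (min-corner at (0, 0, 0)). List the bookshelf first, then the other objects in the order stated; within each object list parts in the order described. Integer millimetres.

cube([35, 246, 1719]);
translate([664, 0, 0]) cube([35, 246, 1719]);
translate([35, 0, 0]) cube([629, 246, 22]);
translate([35, 0, 326]) cube([629, 246, 22]);
translate([35, 0, 652]) cube([629, 246, 22]);
translate([35, 0, 978]) cube([629, 246, 22]);
translate([35, 0, 1304]) cube([629, 246, 22]);
translate([35, 0, 1630]) cube([629, 246, 22]);
translate([0, -306, 0]) {
  cube([90, 96, 2015]);
  translate([856, 0, 0]) cube([90, 96, 2015]);
  translate([0, 0, 2015]) cube([946, 96, 112]);
}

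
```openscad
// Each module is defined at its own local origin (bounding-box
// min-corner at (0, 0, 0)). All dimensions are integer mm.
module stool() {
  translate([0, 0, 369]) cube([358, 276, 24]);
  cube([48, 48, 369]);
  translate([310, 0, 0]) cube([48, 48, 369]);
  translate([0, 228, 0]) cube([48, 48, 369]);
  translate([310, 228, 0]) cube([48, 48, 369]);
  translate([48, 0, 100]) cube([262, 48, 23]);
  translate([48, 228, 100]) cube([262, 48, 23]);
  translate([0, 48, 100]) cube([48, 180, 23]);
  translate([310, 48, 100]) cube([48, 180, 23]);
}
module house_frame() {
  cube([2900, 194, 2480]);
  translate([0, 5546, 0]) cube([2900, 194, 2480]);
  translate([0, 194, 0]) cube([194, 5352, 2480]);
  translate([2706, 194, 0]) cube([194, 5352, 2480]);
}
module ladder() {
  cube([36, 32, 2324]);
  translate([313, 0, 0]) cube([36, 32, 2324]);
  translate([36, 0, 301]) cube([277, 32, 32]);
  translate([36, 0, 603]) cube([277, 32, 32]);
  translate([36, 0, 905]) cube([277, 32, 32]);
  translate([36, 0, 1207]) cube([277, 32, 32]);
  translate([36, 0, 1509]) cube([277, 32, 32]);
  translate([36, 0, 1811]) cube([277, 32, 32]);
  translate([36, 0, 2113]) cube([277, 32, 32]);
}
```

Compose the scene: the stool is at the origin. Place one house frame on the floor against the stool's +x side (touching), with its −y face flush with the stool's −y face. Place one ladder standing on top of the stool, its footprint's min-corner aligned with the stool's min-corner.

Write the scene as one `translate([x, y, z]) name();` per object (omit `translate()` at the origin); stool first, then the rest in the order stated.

stool();
translate([358, 0, 0]) house_frame();
translate([0, 0, 393]) ladder();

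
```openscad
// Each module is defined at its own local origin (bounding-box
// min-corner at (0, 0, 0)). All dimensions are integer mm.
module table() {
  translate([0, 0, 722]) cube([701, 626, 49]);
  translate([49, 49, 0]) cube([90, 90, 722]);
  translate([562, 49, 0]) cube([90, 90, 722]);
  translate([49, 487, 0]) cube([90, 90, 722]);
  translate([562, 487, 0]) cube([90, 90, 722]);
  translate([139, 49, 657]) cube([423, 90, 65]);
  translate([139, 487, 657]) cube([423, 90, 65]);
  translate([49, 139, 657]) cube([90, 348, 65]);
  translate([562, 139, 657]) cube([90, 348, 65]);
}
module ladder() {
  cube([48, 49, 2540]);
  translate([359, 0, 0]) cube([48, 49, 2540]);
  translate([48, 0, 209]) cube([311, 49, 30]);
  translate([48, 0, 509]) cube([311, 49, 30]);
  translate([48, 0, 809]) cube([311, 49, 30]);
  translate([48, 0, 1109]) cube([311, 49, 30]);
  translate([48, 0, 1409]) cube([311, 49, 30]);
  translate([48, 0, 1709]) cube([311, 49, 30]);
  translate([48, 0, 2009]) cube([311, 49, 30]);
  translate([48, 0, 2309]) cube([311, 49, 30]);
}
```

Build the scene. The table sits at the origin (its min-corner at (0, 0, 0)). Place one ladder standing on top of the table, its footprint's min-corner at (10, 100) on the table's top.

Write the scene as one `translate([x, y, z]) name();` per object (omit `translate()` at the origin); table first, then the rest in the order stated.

table();
translate([10, 100, 771]) ladder();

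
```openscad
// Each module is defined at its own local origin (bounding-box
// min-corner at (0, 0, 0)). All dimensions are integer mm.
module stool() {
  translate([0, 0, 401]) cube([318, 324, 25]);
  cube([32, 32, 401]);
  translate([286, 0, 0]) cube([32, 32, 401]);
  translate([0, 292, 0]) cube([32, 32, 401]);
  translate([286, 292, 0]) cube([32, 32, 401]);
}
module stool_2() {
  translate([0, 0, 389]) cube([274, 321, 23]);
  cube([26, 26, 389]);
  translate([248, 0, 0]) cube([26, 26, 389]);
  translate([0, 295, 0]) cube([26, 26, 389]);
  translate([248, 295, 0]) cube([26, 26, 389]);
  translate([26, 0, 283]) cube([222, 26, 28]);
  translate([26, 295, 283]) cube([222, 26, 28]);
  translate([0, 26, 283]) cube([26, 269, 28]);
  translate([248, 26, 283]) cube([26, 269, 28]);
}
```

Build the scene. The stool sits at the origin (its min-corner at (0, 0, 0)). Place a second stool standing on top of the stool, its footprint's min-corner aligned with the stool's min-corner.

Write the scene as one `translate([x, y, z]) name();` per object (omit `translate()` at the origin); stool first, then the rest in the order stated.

stool();
translate([0, 0, 426]) stool_2();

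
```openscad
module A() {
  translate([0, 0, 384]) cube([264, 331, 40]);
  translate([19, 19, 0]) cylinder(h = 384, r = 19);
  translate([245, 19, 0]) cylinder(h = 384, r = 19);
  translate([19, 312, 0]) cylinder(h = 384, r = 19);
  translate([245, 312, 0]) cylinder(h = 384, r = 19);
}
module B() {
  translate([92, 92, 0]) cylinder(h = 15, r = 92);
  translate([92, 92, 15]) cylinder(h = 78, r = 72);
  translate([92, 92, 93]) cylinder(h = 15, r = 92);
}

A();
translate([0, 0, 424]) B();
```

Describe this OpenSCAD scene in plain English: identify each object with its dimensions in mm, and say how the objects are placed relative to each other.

A is a four-legged stool. The seat is 264×331 mm, 40 mm thick, top at z = 424 mm. It stands on four round legs, each 38 mm in diameter, from z = 0 to the seat underside, each leg's axis is inset half a diameter from the nearest pair of seat edges (so the leg's bounding box is flush with the corner).

B is a spool: two coaxial disc flanges of radius 92 mm and thickness 15 mm, joined by a core cylinder of radius 72 mm and height 78 mm. The lower flange rests on z = 0 and the three cylinders share a vertical axis.

The spool is on top of the stool.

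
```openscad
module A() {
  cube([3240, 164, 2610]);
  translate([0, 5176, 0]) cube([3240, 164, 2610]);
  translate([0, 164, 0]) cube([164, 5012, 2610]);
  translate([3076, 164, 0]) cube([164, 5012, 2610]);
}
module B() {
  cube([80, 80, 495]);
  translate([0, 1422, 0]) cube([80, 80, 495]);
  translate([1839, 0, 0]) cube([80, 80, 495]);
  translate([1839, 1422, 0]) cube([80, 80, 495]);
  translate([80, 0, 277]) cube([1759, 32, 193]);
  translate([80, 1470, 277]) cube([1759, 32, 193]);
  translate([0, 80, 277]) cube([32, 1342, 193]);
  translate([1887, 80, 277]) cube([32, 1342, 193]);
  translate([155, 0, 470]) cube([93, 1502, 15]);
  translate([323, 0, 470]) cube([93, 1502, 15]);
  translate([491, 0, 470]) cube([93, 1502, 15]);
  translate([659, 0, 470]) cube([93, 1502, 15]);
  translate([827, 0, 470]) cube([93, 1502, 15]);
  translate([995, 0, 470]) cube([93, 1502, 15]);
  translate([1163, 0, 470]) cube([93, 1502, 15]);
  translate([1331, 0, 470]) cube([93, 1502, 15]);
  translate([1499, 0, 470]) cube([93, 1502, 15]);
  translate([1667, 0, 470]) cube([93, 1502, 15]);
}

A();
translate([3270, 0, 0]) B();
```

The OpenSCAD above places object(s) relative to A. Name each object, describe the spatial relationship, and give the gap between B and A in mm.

The bed frame's nearest face is 30 mm from the house frame's +x face.

A is a house frame. B is a bed frame. The bed frame is on the floor beside the house frame on its +x side. The gap between the bed frame and the house frame is 30 mm.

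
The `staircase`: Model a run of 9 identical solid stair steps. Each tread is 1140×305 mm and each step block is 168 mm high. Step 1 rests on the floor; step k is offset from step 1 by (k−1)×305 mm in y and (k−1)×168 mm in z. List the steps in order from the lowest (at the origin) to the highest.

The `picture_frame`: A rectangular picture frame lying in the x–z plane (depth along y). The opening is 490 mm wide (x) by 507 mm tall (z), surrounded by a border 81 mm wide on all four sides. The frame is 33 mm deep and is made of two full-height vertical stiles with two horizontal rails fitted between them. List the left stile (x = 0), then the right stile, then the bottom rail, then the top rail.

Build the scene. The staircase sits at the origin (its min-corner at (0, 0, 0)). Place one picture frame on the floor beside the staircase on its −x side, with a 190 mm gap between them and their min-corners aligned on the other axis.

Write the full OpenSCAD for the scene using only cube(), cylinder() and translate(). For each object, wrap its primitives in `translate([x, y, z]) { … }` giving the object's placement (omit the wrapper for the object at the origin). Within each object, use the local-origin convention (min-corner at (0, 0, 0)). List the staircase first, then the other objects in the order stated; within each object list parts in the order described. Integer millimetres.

cube([1140, 305, 168]);
translate([0, 305, 168]) cube([1140, 305, 168]);
translate([0, 610, 336]) cube([1140, 305, 168]);
translate([0, 915, 504]) cube([1140, 305, 168]);
translate([0, 1220, 672]) cube([1140, 305, 168]);
translate([0, 1525, 840]) cube([1140, 305, 168]);
translate([0, 1830, 1008]) cube([1140, 305, 168]);
translate([0, 2135, 1176]) cube([1140, 305, 168]);
translate([0, 2440, 1344]) cube([1140, 305, 168]);
translate([-842, 0, 0]) {
  cube([81, 33, 669]);
  translate([571, 0, 0]) cube([81, 33, 669]);
  translate([81, 0, 0]) cube([490, 33, 81]);
  translate([81, 0, 588]) cube([490, 33, 81]);
}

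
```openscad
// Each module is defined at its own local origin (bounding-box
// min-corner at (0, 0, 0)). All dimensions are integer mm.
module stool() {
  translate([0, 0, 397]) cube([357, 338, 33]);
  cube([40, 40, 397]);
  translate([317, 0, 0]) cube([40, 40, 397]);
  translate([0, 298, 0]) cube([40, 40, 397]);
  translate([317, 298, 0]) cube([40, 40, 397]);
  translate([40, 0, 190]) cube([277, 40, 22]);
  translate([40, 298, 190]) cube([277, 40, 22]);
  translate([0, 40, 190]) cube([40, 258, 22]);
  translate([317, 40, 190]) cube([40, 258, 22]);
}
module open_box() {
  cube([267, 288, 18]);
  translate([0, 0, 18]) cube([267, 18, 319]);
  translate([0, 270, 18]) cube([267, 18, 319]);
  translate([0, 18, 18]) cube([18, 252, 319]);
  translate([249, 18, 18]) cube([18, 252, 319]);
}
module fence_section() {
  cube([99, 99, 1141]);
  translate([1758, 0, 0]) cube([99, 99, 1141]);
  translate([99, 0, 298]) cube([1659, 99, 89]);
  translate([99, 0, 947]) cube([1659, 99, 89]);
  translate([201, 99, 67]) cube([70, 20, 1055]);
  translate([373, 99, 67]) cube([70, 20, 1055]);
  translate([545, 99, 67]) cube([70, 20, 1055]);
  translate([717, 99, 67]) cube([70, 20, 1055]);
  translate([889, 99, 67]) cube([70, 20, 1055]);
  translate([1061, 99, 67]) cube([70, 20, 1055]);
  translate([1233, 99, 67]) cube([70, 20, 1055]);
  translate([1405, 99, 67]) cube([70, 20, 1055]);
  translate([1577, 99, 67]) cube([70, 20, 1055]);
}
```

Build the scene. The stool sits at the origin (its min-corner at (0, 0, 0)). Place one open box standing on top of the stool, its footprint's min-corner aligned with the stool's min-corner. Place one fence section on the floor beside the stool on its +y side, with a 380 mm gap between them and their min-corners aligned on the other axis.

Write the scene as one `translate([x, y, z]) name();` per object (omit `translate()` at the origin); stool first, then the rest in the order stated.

stool();
translate([0, 0, 430]) open_box();
translate([0, 718, 0]) fence_section();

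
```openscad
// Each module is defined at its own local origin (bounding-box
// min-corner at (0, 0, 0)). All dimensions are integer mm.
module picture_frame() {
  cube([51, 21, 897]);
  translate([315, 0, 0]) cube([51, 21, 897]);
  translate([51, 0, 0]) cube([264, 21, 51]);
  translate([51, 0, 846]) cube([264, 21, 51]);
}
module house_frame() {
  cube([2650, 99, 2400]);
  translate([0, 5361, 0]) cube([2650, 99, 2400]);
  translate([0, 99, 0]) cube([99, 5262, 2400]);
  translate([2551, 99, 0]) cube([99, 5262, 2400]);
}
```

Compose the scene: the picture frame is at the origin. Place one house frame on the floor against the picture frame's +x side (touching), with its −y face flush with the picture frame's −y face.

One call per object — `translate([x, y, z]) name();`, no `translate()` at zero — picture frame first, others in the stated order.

picture_frame();
translate([366, 0, 0]) house_frame();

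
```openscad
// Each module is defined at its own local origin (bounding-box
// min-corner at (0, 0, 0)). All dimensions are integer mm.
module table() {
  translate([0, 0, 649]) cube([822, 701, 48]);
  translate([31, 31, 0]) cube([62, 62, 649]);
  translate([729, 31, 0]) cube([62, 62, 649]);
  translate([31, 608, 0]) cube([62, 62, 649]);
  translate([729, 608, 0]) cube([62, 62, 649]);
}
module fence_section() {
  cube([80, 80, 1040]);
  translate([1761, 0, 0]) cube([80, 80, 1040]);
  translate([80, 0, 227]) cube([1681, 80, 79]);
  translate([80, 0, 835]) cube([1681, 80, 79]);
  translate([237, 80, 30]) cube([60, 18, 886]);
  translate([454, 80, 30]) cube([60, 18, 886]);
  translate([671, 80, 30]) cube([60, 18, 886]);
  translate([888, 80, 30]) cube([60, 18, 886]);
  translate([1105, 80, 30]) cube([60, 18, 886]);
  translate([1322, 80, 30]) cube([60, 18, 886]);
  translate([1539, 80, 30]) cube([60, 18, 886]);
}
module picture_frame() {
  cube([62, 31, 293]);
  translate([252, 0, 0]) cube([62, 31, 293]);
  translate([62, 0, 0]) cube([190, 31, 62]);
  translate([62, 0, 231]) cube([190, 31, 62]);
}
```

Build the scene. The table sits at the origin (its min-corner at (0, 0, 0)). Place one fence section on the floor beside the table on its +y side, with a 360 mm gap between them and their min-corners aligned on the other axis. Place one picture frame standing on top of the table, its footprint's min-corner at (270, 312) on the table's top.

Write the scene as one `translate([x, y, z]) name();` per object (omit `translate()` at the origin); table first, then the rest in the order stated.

table();
translate([0, 1061, 0]) fence_section();
translate([270, 312, 697]) picture_frame();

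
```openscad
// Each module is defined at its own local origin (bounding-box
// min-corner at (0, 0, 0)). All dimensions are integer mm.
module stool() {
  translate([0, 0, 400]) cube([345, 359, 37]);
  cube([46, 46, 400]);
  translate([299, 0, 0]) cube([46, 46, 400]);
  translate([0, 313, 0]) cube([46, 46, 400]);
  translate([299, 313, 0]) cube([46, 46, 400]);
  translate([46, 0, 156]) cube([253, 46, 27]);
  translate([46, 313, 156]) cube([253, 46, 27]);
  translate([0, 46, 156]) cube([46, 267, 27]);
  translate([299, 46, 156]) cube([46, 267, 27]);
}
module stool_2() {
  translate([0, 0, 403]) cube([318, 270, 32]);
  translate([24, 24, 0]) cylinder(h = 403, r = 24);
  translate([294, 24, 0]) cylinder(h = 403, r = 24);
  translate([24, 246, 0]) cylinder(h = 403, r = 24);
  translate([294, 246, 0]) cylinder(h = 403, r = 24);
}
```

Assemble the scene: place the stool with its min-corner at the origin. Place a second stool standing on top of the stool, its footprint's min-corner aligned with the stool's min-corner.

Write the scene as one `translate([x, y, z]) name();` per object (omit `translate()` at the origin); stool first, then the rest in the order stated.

stool();
translate([0, 0, 437]) stool_2();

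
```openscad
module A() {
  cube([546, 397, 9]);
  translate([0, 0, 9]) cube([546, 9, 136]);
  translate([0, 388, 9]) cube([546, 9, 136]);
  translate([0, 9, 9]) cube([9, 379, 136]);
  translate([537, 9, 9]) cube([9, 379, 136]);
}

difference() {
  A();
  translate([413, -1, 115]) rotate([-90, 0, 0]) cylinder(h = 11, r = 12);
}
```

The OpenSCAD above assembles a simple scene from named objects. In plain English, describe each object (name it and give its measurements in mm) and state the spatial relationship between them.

A is an open storage box with external size 546×397×145 mm and wall thickness 9 mm (the base is also 9 mm thick). The base covers the whole footprint; the four walls stand on the base, with the y-facing walls full-width and the x-facing walls fitting between their inner faces.

The open box has a circular hole of radius 12 mm through its front wall, centred at (x = 413, z = 115).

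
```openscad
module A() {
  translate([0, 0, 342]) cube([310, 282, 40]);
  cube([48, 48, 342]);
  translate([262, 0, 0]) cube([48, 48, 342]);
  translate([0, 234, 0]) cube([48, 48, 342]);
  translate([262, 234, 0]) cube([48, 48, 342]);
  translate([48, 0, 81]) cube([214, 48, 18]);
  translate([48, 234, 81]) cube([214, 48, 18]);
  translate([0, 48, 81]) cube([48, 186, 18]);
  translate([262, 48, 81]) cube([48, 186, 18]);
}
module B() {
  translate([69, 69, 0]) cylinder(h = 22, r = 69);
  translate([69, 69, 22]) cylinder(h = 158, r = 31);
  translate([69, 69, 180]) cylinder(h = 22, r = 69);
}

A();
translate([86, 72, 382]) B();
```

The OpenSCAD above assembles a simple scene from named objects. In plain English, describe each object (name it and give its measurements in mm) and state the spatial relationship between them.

A is a four-legged stool. The seat is 310×282 mm, 40 mm thick, top at z = 382 mm. It stands on four square legs, each 48×48 mm in cross-section, from z = 0 to the seat underside, each flush with a corner of the seat. Four stretchers, 48 mm wide and 18 mm tall, connect adjacent legs with their undersides at z = 81 mm, each running between the inner faces of the legs it joins and aligned with the legs' outer faces on the other axis.

B is a spool: two coaxial disc flanges of radius 69 mm and thickness 22 mm, joined by a core cylinder of radius 31 mm and height 158 mm. The lower flange rests on z = 0 and the three cylinders share a vertical axis.

The spool is on top of the stool, centred.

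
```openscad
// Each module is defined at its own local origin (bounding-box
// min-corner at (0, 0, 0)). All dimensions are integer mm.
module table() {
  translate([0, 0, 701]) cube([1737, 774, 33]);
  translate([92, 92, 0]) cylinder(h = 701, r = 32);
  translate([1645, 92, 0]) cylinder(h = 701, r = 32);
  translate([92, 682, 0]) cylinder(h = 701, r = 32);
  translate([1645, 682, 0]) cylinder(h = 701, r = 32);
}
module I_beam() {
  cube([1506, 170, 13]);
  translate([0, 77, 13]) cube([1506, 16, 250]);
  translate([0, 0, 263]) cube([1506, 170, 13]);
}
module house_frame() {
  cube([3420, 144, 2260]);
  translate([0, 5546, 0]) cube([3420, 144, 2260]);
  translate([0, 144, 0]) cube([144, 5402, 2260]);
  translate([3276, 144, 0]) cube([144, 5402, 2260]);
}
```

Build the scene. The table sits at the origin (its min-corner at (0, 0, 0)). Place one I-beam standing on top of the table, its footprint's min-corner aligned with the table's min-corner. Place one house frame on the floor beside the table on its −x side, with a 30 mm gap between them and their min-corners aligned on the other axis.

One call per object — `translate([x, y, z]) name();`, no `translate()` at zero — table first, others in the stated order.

table();
translate([0, 0, 734]) I_beam();
translate([-3450, 0, 0]) house_frame();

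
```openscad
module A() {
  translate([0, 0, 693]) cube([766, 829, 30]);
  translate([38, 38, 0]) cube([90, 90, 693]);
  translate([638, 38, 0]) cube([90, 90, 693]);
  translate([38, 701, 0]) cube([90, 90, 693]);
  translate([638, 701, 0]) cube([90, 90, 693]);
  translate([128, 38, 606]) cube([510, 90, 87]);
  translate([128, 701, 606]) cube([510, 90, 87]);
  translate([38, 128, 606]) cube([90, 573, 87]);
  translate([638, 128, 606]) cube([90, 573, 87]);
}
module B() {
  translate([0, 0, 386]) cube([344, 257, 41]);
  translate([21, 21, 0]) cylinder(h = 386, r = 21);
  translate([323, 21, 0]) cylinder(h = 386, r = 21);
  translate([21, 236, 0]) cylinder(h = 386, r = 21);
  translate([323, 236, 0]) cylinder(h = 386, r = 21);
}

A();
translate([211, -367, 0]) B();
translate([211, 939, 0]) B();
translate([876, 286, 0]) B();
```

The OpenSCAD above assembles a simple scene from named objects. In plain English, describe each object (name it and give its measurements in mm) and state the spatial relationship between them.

A is a table: top 766 mm (x) × 829 mm (y), 30 mm thick, upper face at z = 723 mm, on four 90×90 mm square legs, each inset 38 mm from the nearest pair of top edges, running from z = 0 to the bottom of the top. Four apron rails, 90 mm thick and 87 mm tall, run between adjacent legs with their top edges flush with the underside of the top and their outer faces flush with the legs' outer faces.

B is a four-legged stool. The seat is 344×257 mm, 41 mm thick, top at z = 427 mm. It stands on four round legs, each 42 mm in diameter, from z = 0 to the seat underside, each leg's axis is inset half a diameter from the nearest pair of seat edges (so the leg's bounding box is flush with the corner).

Three stools sit around the table at the −y, +y, +x sides.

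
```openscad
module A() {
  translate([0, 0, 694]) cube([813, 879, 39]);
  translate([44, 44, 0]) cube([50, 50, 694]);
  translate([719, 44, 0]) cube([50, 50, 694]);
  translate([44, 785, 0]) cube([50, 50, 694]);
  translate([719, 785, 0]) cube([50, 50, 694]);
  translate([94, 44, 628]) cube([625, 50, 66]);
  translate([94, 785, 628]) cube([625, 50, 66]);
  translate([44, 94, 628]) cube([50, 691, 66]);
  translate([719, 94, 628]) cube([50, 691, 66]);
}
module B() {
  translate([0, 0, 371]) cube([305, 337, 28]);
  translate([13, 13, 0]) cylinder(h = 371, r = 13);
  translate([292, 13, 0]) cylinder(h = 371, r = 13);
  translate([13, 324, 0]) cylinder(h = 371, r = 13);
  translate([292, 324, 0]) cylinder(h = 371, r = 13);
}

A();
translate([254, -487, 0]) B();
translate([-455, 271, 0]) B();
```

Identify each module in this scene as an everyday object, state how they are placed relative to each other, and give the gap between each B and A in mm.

Each stool's nearest face is 150 mm from the table's bounding box.

A is a table. B is a stool. Two stools sit around the table at the −y, −x sides. The gap between each stool and the table is 150 mm.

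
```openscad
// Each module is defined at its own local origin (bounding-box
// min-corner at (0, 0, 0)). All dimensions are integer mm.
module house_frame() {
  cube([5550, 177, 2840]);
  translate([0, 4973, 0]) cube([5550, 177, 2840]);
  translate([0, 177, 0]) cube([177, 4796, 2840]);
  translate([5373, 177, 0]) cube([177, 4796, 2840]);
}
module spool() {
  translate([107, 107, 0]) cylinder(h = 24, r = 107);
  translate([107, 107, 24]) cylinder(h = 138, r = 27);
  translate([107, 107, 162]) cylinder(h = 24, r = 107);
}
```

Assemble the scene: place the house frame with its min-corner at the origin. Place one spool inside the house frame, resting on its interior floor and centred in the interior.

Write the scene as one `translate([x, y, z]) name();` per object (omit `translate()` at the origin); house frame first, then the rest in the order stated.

house_frame();
translate([2668, 2468, 0]) spool();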